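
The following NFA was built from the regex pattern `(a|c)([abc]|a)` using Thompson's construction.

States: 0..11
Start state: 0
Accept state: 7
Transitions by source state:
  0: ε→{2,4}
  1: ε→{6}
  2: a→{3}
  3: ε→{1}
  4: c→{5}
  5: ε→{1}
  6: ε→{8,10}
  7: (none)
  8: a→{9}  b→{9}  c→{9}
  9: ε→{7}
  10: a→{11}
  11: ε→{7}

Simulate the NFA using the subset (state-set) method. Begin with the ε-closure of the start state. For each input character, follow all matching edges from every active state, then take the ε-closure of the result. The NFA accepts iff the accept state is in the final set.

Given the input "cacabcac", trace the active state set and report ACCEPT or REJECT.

Answer: REJECT

Steps:
start: ε-closure({0}) = {0,2,4}
'c' @ 1: {1,5,6,8,10}
'a' @ 2: {7,9,11}  [accepting]
'c' @ 3: {}  — dead — no transitions
rest 'abcac' ignored (set empty)
final: {}; accept 7 not in set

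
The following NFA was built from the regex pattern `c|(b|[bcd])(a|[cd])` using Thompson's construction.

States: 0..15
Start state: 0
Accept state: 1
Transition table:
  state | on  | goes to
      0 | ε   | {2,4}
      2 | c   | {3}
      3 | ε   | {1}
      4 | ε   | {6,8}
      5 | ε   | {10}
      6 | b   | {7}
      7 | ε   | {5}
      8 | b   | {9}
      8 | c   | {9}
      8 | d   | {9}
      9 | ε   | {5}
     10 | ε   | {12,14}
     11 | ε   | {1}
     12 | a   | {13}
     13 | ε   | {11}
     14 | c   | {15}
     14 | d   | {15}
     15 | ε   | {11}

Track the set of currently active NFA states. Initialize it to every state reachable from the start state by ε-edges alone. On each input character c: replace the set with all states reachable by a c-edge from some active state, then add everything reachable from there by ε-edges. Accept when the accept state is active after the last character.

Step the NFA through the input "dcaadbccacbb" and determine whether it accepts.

Answer: REJECT

Trace:
S₀ = ε-closure({0}) = {0,2,4,6,8}
'd' @ 1: {5,9,10,12,14}
'c' @ 2: {1,11,15}  ✓accept
'a' @ 3: {}  — state set empty
rest 'adbccacbb' ignored (set empty)
end set {} — state 1 not in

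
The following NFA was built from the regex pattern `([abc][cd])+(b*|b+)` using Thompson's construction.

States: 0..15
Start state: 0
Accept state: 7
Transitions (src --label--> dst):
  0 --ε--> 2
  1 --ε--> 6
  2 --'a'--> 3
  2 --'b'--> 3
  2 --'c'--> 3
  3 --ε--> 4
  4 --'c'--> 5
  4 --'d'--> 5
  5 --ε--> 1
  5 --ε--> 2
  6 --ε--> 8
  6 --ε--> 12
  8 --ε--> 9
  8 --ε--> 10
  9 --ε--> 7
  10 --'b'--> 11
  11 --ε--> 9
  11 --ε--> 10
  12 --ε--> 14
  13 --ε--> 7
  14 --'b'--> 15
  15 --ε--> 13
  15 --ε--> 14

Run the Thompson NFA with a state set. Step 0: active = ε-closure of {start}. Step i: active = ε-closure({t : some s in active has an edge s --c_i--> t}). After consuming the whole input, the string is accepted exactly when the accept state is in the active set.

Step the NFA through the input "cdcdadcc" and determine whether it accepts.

start: ε-closure({0}) = {0,2}
'c' @ 1: {3,4}
'd' @ 2: {1,2,5,6,7,8,9,10,12,14}  ✓accept
'c' @ 3: {3,4}
'd' @ 4: {1,2,5,6,7,8,9,10,12,14}  ✓accept
'a' @ 5: {3,4}
'd' @ 6: {1,2,5,6,7,8,9,10,12,14}  ✓accept
'c' @ 7: {3,4}
'c' @ 8: {1,2,5,6,7,8,9,10,12,14}  ✓accept
final: {1,2,5,6,7,8,9,10,12,14}; accept 7 in set

Answer: ACCEPT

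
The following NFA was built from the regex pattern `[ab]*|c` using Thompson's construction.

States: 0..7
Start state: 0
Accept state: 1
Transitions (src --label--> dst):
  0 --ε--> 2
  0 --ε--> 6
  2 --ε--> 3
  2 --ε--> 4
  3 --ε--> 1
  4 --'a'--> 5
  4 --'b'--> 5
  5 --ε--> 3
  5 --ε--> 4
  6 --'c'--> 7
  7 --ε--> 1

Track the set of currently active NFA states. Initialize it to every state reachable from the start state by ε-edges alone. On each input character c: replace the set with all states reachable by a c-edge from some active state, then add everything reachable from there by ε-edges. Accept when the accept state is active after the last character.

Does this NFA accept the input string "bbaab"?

Answer: ACCEPT

Steps:
S₀ = ε-closure({0}) = {0,1,2,3,4,6}
'b' @ 1: {1,3,4,5}  ✓accept
'b' @ 2: {1,3,4,5}  ✓accept
'a' @ 3: {1,3,4,5}  ✓accept
'a' @ 4: {1,3,4,5}  ✓accept
'b' @ 5: {1,3,4,5}  ✓accept
end set {1,3,4,5} — state 1 in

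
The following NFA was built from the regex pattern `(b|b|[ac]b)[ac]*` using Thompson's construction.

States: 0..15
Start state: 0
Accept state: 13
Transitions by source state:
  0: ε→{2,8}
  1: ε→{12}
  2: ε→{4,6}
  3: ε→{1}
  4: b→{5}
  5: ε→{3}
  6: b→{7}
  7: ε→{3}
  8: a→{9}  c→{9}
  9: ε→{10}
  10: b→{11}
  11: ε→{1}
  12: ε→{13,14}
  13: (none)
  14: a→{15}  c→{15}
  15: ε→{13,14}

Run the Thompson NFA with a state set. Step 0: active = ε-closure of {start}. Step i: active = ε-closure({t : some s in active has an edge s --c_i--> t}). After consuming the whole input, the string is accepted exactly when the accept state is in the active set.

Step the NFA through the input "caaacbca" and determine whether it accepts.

initial (ε-close {0}): {0,2,4,6,8}
'c' @ 1: {9,10}
'a' @ 2: {}  — state set empty
rest 'aacbca' ignored (set empty)
final: {}; accept 13 not in set

Answer: REJECT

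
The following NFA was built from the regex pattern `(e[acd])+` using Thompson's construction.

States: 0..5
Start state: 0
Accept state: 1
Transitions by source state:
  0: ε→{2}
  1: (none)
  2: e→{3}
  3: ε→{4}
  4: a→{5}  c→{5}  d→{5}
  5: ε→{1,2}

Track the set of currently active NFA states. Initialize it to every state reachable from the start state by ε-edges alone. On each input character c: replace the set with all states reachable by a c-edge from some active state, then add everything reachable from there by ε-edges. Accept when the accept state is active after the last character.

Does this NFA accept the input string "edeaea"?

initial (ε-close {0}): {0,2}
'e' @ 1: {3,4}
'd' @ 2: {1,2,5}  [accepting]
'e' @ 3: {3,4}
'a' @ 4: {1,2,5}  [accepting]
'e' @ 5: {3,4}
'a' @ 6: {1,2,5}  [accepting]
after full input: {1,2,5}  (accept=1 in)

Answer: ACCEPT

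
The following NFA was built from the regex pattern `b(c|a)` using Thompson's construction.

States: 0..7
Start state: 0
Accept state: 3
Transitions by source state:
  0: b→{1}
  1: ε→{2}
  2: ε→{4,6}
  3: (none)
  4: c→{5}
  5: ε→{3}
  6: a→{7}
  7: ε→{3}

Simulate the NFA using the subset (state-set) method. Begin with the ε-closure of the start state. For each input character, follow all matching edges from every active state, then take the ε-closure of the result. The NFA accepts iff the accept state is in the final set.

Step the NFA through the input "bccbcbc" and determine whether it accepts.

initial (ε-close {0}): {0}
'b' @ 1: {1,2,4,6}
'c' @ 2: {3,5}  ✓accept
'c' @ 3: {}  — no active states
rest 'bcbc' ignored (set empty)
end set {} — state 3 not in

Answer: REJECT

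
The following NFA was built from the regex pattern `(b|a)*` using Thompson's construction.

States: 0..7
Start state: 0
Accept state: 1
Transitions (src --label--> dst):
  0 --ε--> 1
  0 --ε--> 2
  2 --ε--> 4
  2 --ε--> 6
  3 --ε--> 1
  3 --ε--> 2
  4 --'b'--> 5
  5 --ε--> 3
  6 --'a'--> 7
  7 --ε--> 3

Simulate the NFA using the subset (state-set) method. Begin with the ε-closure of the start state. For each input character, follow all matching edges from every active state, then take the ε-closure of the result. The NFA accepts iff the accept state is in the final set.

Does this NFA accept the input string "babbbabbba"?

S₀ = ε-closure({0}) = {0,1,2,4,6}
'b' @ 1: {1,2,3,4,5,6}  [accepting]
'a' @ 2: {1,2,3,4,6,7}  [accepting]
'b' @ 3: {1,2,3,4,5,6}  [accepting]
'b' @ 4: {1,2,3,4,5,6}  [accepting]
'b' @ 5: {1,2,3,4,5,6}  [accepting]
'a' @ 6: {1,2,3,4,6,7}  [accepting]
'b' @ 7: {1,2,3,4,5,6}  [accepting]
'b' @ 8: {1,2,3,4,5,6}  [accepting]
'b' @ 9: {1,2,3,4,5,6}  [accepting]
'a' @ 10: {1,2,3,4,6,7}  [accepting]
final: {1,2,3,4,6,7}; accept 1 in set

Answer: ACCEPT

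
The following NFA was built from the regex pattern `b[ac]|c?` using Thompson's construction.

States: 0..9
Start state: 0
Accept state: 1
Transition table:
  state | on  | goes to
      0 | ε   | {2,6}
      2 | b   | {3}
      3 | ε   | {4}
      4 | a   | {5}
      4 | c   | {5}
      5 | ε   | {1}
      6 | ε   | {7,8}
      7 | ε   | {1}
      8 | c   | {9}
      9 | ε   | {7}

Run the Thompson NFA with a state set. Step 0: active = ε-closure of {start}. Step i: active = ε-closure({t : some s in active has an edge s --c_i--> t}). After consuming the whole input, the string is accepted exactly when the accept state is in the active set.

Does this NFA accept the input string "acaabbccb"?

start: ε-closure({0}) = {0,1,2,6,7,8}
'a' @ 1: {}  — state set empty
rest 'caabbccb' ignored (set empty)
after full input: {}  (accept=1 not in)

Answer: REJECT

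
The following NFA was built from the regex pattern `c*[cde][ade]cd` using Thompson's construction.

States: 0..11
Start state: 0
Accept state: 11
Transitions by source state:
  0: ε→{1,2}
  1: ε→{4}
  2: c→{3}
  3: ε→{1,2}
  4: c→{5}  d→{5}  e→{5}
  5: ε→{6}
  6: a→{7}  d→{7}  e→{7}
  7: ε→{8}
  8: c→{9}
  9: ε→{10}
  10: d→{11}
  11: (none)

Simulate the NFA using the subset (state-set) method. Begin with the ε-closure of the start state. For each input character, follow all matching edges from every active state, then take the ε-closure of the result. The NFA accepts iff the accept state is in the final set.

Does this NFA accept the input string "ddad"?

initial (ε-close {0}): {0,1,2,4}
'd' @ 1: {5,6}
'd' @ 2: {7,8}
'a' @ 3: {}  — no active states
rest 'd' ignored (set empty)
after full input: {}  (accept=11 not in)

Answer: REJECT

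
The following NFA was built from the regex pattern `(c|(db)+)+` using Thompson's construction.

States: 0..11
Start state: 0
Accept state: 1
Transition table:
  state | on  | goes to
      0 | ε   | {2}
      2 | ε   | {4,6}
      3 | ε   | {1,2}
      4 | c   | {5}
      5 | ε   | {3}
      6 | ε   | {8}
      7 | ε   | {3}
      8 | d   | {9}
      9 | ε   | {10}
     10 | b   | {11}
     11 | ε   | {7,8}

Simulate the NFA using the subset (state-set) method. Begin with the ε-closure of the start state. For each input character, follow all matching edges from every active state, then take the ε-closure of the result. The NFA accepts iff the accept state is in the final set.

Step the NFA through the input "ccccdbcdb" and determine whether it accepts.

start: ε-closure({0}) = {0,2,4,6,8}
'c' @ 1: {1,2,3,4,5,6,8}  ✓accept
'c' @ 2: {1,2,3,4,5,6,8}  ✓accept
'c' @ 3: {1,2,3,4,5,6,8}  ✓accept
'c' @ 4: {1,2,3,4,5,6,8}  ✓accept
'd' @ 5: {9,10}
'b' @ 6: {1,2,3,4,6,7,8,11}  ✓accept
'c' @ 7: {1,2,3,4,5,6,8}  ✓accept
'd' @ 8: {9,10}
'b' @ 9: {1,2,3,4,6,7,8,11}  ✓accept
after full input: {1,2,3,4,6,7,8,11}  (accept=1 in)

Answer: ACCEPT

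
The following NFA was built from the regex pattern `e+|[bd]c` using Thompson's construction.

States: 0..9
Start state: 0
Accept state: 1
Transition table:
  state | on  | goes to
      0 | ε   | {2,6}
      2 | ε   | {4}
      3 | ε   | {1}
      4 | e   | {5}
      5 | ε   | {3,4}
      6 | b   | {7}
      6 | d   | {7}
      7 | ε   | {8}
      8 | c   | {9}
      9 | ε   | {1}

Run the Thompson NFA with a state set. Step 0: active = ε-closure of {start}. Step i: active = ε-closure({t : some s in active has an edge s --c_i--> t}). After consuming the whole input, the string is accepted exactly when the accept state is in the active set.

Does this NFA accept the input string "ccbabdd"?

Answer: REJECT

Steps:
S₀ = ε-closure({0}) = {0,2,4,6}
'c' @ 1: {}  — no active states
rest 'cbabdd' ignored (set empty)
end set {} — state 1 not in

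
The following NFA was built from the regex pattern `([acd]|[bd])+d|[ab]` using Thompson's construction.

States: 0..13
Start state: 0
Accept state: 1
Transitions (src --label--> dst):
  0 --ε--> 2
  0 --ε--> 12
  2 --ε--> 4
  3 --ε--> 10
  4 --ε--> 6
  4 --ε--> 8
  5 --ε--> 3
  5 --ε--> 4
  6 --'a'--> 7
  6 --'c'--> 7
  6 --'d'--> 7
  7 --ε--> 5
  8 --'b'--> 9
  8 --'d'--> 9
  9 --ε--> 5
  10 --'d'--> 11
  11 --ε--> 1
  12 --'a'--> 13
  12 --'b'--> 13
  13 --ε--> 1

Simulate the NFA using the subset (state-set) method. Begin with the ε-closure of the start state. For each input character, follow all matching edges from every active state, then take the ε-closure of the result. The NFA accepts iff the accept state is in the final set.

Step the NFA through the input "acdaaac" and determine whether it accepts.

Answer: REJECT

Trace:
initial (ε-close {0}): {0,2,4,6,8,12}
'a' @ 1: {1,3,4,5,6,7,8,10,13}  (accept∈set)
'c' @ 2: {3,4,5,6,7,8,10}
'd' @ 3: {1,3,4,5,6,7,8,9,10,11}  (accept∈set)
'a' @ 4: {3,4,5,6,7,8,10}
'a' @ 5: {3,4,5,6,7,8,10}
'a' @ 6: {3,4,5,6,7,8,10}
'c' @ 7: {3,4,5,6,7,8,10}
end set {3,4,5,6,7,8,10} — state 1 not in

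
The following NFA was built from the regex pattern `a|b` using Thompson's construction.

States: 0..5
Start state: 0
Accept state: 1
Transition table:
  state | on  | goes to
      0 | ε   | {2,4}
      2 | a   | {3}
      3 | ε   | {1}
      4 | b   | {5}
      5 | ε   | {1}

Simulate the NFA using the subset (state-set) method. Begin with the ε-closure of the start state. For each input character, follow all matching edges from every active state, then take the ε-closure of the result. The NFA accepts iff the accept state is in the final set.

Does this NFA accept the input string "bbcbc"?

Answer: REJECT

Steps:
start: ε-closure({0}) = {0,2,4}
'b' @ 1: {1,5}  ✓accept
'b' @ 2: {}  — state set empty
rest 'cbc' ignored (set empty)
after full input: {}  (accept=1 not in)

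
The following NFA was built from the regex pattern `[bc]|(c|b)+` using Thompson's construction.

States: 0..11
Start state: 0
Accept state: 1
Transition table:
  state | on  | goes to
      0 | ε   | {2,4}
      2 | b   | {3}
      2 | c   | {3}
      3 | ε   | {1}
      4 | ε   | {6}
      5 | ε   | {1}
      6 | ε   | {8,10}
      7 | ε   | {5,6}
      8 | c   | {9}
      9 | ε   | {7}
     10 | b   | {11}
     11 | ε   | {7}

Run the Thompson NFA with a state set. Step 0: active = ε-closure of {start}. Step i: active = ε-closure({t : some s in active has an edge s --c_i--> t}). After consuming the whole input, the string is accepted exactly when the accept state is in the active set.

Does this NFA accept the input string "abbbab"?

S₀ = ε-closure({0}) = {0,2,4,6,8,10}
'a' @ 1: {}  — state set empty
rest 'bbbab' ignored (set empty)
end set {} — state 1 not in

Answer: REJECT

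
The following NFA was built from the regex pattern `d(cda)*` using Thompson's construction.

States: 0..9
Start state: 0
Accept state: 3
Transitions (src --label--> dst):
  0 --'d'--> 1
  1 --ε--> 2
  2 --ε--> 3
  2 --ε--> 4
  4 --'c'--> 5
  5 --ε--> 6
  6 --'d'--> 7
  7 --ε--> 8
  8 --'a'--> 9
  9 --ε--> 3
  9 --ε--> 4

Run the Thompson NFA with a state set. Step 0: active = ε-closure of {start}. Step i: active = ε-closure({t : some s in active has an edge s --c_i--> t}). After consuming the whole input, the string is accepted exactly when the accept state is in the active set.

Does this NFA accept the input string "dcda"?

initial (ε-close {0}): {0}
'd' @ 1: {1,2,3,4}  ✓accept
'c' @ 2: {5,6}
'd' @ 3: {7,8}
'a' @ 4: {3,4,9}  ✓accept
final: {3,4,9}; accept 3 in set

Answer: ACCEPT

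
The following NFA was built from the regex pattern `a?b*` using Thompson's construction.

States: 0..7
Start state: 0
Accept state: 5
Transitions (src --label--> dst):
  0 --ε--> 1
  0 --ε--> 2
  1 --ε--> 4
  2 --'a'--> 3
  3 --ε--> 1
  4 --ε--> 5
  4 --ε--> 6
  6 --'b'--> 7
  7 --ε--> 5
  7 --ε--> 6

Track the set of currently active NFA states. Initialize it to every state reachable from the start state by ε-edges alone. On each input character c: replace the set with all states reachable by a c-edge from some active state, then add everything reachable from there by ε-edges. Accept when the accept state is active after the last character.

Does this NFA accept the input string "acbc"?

S₀ = ε-closure({0}) = {0,1,2,4,5,6}
'a' @ 1: {1,3,4,5,6}  ✓accept
'c' @ 2: {}  — state set empty
rest 'bc' ignored (set empty)
after full input: {}  (accept=5 not in)

Answer: REJECT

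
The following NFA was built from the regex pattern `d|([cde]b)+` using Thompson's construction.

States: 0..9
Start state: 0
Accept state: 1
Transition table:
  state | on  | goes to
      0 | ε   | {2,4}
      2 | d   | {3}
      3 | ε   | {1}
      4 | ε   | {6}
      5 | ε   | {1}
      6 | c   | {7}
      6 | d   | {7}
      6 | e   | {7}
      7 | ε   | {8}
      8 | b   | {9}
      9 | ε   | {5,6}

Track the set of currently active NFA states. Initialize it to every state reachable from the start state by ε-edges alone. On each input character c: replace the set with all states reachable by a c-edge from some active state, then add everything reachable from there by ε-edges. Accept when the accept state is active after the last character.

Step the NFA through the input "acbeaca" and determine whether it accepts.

initial (ε-close {0}): {0,2,4,6}
'a' @ 1: {}  — no active states
rest 'cbeaca' ignored (set empty)
final: {}; accept 1 not in set

Answer: REJECT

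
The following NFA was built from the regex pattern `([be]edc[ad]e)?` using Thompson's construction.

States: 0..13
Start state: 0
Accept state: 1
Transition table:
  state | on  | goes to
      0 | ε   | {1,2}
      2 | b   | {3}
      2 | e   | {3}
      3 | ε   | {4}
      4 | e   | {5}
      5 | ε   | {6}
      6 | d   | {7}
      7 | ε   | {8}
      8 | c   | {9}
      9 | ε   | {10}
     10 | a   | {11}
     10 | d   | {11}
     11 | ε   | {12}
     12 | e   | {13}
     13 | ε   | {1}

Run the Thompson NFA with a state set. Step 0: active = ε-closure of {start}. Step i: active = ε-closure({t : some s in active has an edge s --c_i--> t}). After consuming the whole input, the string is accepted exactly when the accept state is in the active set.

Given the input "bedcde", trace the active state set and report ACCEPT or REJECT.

initial (ε-close {0}): {0,1,2}
'b' @ 1: {3,4}
'e' @ 2: {5,6}
'd' @ 3: {7,8}
'c' @ 4: {9,10}
'd' @ 5: {11,12}
'e' @ 6: {1,13}  (accept∈set)
after full input: {1,13}  (accept=1 in)

Answer: ACCEPT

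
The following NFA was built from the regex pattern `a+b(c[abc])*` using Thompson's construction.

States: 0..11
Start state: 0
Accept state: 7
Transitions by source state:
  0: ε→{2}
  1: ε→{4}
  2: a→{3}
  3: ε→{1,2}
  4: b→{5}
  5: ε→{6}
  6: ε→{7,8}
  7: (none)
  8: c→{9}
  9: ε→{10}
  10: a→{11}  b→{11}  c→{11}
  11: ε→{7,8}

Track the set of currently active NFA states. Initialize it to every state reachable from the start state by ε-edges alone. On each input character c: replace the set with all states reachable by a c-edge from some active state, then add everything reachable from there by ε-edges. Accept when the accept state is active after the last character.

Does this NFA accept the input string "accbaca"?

S₀ = ε-closure({0}) = {0,2}
'a' @ 1: {1,2,3,4}
'c' @ 2: {}  — no active states
rest 'cbaca' ignored (set empty)
after full input: {}  (accept=7 not in)

Answer: REJECT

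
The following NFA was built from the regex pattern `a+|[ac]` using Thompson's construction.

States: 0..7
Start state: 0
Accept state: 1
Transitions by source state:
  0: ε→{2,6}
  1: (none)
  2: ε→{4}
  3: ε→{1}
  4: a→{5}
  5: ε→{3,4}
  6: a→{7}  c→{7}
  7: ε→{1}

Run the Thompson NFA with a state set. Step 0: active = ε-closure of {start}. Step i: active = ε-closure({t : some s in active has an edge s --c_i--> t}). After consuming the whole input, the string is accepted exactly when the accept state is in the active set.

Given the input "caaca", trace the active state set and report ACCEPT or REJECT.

S₀ = ε-closure({0}) = {0,2,4,6}
'c' @ 1: {1,7}  (accept∈set)
'a' @ 2: {}  — state set empty
rest 'aca' ignored (set empty)
after full input: {}  (accept=1 not in)

Answer: REJECT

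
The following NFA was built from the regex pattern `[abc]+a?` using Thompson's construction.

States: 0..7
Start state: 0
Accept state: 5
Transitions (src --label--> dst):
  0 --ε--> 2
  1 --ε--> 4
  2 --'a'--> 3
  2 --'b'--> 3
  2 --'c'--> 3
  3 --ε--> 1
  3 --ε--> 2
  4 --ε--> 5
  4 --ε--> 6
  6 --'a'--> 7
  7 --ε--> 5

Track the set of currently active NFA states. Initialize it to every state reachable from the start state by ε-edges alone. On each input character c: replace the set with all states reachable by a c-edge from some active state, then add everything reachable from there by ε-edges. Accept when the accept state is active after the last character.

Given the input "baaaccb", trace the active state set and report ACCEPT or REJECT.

Answer: ACCEPT

Derivation:
initial (ε-close {0}): {0,2}
'b' @ 1: {1,2,3,4,5,6}  ✓accept
'a' @ 2: {1,2,3,4,5,6,7}  ✓accept
'a' @ 3: {1,2,3,4,5,6,7}  ✓accept
'a' @ 4: {1,2,3,4,5,6,7}  ✓accept
'c' @ 5: {1,2,3,4,5,6}  ✓accept
'c' @ 6: {1,2,3,4,5,6}  ✓accept
'b' @ 7: {1,2,3,4,5,6}  ✓accept
end set {1,2,3,4,5,6} — state 5 in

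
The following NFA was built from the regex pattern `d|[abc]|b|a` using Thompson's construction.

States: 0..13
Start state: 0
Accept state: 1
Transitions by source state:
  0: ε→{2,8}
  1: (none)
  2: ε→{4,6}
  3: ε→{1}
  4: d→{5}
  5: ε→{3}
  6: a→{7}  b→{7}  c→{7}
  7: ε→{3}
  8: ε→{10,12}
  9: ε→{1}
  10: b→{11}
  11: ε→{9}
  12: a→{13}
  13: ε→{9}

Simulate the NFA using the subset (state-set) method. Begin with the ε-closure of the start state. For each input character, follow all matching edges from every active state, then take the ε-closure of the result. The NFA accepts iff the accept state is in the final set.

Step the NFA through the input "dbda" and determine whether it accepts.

Answer: REJECT

Steps:
start: ε-closure({0}) = {0,2,4,6,8,10,12}
'd' @ 1: {1,3,5}  ✓accept
'b' @ 2: {}  — no active states
rest 'da' ignored (set empty)
final: {}; accept 1 not in set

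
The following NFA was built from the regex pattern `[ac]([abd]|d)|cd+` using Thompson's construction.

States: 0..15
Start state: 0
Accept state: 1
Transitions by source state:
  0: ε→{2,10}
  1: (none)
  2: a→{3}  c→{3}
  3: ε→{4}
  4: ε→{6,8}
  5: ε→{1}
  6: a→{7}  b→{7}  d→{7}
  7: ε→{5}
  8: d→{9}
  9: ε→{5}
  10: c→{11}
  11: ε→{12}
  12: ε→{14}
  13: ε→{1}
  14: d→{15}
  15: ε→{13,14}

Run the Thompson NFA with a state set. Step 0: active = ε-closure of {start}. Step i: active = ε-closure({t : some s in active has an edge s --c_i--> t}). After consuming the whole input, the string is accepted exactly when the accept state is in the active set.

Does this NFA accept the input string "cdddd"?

S₀ = ε-closure({0}) = {0,2,10}
'c' @ 1: {3,4,6,8,11,12,14}
'd' @ 2: {1,5,7,9,13,14,15}  [accepting]
'd' @ 3: {1,13,14,15}  [accepting]
'd' @ 4: {1,13,14,15}  [accepting]
'd' @ 5: {1,13,14,15}  [accepting]
final: {1,13,14,15}; accept 1 in set

Answer: ACCEPT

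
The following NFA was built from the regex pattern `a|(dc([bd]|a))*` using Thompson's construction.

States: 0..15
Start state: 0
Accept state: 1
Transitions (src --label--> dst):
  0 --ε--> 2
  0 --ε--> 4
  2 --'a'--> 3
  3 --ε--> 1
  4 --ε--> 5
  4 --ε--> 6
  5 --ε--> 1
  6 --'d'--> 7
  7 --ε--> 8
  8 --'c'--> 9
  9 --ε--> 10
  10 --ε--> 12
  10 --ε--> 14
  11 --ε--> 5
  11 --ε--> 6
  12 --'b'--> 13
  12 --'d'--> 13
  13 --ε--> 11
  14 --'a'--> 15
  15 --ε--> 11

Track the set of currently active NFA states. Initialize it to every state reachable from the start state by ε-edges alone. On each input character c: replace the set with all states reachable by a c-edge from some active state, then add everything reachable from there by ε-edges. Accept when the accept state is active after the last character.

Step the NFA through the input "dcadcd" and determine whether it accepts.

S₀ = ε-closure({0}) = {0,1,2,4,5,6}
'd' @ 1: {7,8}
'c' @ 2: {9,10,12,14}
'a' @ 3: {1,5,6,11,15}  (accept∈set)
'd' @ 4: {7,8}
'c' @ 5: {9,10,12,14}
'd' @ 6: {1,5,6,11,13}  (accept∈set)
after full input: {1,5,6,11,13}  (accept=1 in)

Answer: ACCEPT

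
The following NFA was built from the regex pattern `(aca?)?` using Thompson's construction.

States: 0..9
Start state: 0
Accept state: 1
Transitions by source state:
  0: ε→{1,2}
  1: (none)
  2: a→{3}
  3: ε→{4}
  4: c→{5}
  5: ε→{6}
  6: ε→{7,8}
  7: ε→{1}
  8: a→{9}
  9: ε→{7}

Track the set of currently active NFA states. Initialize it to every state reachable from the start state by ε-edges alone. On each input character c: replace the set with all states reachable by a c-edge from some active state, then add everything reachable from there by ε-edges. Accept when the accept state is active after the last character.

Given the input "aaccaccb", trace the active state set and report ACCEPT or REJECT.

Answer: REJECT

Derivation:
S₀ = ε-closure({0}) = {0,1,2}
'a' @ 1: {3,4}
'a' @ 2: {}  — no active states
rest 'ccaccb' ignored (set empty)
final: {}; accept 1 not in set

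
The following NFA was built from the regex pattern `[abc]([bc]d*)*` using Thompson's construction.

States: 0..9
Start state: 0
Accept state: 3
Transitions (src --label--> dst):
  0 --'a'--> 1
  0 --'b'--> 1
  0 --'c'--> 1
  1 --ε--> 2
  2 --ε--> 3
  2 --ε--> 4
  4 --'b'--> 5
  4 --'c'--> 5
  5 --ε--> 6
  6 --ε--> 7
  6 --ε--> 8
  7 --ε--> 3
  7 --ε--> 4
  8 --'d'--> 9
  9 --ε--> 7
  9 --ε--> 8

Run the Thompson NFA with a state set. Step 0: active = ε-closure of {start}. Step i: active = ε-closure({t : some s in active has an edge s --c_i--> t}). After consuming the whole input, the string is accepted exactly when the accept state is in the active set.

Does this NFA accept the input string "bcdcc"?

Answer: ACCEPT

Steps:
start: ε-closure({0}) = {0}
'b' @ 1: {1,2,3,4}  [accepting]
'c' @ 2: {3,4,5,6,7,8}  [accepting]
'd' @ 3: {3,4,7,8,9}  [accepting]
'c' @ 4: {3,4,5,6,7,8}  [accepting]
'c' @ 5: {3,4,5,6,7,8}  [accepting]
end set {3,4,5,6,7,8} — state 3 in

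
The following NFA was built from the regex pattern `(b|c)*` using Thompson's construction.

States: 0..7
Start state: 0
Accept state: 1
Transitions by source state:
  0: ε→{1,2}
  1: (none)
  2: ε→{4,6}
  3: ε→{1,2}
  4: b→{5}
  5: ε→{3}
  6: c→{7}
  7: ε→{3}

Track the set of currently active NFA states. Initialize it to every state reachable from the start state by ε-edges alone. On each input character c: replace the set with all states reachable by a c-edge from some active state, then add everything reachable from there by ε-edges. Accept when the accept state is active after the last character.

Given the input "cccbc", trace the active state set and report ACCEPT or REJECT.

Answer: ACCEPT

Derivation:
initial (ε-close {0}): {0,1,2,4,6}
'c' @ 1: {1,2,3,4,6,7}  ✓accept
'c' @ 2: {1,2,3,4,6,7}  ✓accept
'c' @ 3: {1,2,3,4,6,7}  ✓accept
'b' @ 4: {1,2,3,4,5,6}  ✓accept
'c' @ 5: {1,2,3,4,6,7}  ✓accept
after full input: {1,2,3,4,6,7}  (accept=1 in)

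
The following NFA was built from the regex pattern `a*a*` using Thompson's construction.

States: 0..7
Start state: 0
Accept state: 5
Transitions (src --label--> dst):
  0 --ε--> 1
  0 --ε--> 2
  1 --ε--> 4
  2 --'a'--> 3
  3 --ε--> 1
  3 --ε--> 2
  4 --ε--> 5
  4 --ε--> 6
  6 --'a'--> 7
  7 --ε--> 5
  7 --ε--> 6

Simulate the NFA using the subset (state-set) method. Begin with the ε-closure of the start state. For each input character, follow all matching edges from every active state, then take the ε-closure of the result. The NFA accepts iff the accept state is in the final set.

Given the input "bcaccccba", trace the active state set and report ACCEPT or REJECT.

Answer: REJECT

Derivation:
initial (ε-close {0}): {0,1,2,4,5,6}
'b' @ 1: {}  — no active states
rest 'caccccba' ignored (set empty)
final: {}; accept 5 not in set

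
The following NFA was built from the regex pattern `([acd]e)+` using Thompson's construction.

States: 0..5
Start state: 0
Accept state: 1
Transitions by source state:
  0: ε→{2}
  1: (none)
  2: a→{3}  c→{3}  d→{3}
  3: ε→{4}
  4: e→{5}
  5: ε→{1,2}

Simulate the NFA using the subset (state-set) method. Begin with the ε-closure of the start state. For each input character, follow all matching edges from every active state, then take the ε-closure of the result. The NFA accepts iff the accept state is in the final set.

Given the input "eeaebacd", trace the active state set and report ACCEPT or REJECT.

start: ε-closure({0}) = {0,2}
'e' @ 1: {}  — state set empty
rest 'eaebacd' ignored (set empty)
after full input: {}  (accept=1 not in)

Answer: REJECT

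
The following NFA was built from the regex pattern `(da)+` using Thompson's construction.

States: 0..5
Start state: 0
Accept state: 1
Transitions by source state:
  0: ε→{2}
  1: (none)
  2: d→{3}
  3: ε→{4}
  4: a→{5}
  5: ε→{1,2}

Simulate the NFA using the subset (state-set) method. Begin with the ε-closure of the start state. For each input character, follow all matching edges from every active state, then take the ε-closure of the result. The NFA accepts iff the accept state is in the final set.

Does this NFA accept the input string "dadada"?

Answer: ACCEPT

Derivation:
start: ε-closure({0}) = {0,2}
'd' @ 1: {3,4}
'a' @ 2: {1,2,5}  (accept∈set)
'd' @ 3: {3,4}
'a' @ 4: {1,2,5}  (accept∈set)
'd' @ 5: {3,4}
'a' @ 6: {1,2,5}  (accept∈set)
final: {1,2,5}; accept 1 in set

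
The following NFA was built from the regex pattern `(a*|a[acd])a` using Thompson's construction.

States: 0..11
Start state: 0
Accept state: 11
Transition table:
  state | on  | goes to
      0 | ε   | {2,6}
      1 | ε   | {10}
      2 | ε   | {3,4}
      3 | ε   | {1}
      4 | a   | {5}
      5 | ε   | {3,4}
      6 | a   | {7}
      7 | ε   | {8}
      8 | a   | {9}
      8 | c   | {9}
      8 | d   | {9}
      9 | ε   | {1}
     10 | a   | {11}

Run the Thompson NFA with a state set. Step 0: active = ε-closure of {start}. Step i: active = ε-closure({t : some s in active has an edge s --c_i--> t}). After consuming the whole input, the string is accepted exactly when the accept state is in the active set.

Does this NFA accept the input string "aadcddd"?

initial (ε-close {0}): {0,1,2,3,4,6,10}
'a' @ 1: {1,3,4,5,7,8,10,11}  (accept∈set)
'a' @ 2: {1,3,4,5,9,10,11}  (accept∈set)
'd' @ 3: {}  — state set empty
rest 'cddd' ignored (set empty)
final: {}; accept 11 not in set

Answer: REJECT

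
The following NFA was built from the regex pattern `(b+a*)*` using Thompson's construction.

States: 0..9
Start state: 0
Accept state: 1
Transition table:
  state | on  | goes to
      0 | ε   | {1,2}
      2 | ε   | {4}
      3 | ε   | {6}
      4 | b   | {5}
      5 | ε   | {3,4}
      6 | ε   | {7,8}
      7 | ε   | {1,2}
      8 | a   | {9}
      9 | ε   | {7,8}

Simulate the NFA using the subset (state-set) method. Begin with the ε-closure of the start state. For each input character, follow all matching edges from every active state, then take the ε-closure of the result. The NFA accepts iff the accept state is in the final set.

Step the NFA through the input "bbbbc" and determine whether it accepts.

S₀ = ε-closure({0}) = {0,1,2,4}
'b' @ 1: {1,2,3,4,5,6,7,8}  (accept∈set)
'b' @ 2: {1,2,3,4,5,6,7,8}  (accept∈set)
'b' @ 3: {1,2,3,4,5,6,7,8}  (accept∈set)
'b' @ 4: {1,2,3,4,5,6,7,8}  (accept∈set)
'c' @ 5: {}  — dead — no transitions
final: {}; accept 1 not in set

Answer: REJECT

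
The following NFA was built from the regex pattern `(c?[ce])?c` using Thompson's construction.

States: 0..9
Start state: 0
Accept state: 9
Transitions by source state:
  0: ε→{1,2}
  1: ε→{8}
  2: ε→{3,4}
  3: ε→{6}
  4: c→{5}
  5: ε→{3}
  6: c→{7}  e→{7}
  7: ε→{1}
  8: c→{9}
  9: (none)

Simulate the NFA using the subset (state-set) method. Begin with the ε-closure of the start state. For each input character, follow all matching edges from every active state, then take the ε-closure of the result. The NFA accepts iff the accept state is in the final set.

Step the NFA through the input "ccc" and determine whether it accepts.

start: ε-closure({0}) = {0,1,2,3,4,6,8}
'c' @ 1: {1,3,5,6,7,8,9}  (accept∈set)
'c' @ 2: {1,7,8,9}  (accept∈set)
'c' @ 3: {9}  (accept∈set)
after full input: {9}  (accept=9 in)

Answer: ACCEPT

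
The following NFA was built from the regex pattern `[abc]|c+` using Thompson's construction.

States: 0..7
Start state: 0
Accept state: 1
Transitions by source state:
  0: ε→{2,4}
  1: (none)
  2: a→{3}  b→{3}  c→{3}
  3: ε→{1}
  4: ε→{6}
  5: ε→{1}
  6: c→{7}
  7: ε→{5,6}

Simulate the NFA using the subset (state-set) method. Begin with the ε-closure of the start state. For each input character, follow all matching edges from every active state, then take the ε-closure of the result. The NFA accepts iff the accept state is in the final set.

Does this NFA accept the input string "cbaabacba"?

initial (ε-close {0}): {0,2,4,6}
'c' @ 1: {1,3,5,6,7}  (accept∈set)
'b' @ 2: {}  — state set empty
rest 'aabacba' ignored (set empty)
final: {}; accept 1 not in set

Answer: REJECT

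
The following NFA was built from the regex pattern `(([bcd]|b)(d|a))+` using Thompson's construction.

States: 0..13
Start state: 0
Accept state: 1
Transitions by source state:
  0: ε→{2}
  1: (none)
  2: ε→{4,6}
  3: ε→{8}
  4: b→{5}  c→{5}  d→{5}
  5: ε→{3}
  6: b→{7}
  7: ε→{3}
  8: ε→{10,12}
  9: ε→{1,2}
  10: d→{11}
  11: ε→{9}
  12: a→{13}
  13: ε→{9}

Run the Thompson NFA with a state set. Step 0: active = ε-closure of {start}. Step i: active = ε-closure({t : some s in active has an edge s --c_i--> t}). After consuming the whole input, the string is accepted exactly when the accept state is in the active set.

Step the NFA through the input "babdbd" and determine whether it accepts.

initial (ε-close {0}): {0,2,4,6}
'b' @ 1: {3,5,7,8,10,12}
'a' @ 2: {1,2,4,6,9,13}  [accepting]
'b' @ 3: {3,5,7,8,10,12}
'd' @ 4: {1,2,4,6,9,11}  [accepting]
'b' @ 5: {3,5,7,8,10,12}
'd' @ 6: {1,2,4,6,9,11}  [accepting]
final: {1,2,4,6,9,11}; accept 1 in set

Answer: ACCEPT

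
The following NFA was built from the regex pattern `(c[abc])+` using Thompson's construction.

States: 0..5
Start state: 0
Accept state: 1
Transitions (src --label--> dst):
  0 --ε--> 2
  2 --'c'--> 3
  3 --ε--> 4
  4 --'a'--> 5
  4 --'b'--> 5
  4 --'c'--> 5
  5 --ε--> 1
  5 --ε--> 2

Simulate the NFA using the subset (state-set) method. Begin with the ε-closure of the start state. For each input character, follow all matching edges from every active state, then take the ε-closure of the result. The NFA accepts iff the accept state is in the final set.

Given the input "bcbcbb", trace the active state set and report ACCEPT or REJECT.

S₀ = ε-closure({0}) = {0,2}
'b' @ 1: {}  — dead — no transitions
rest 'cbcbb' ignored (set empty)
after full input: {}  (accept=1 not in)

Answer: REJECT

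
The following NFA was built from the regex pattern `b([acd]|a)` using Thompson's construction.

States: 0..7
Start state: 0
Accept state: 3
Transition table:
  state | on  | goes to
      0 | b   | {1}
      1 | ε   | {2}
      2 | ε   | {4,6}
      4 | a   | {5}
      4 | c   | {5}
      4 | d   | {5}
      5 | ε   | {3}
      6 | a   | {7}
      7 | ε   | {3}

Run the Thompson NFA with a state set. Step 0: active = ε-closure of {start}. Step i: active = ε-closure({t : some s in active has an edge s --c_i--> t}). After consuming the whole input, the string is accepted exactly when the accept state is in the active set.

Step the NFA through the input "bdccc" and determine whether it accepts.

Answer: REJECT

Steps:
S₀ = ε-closure({0}) = {0}
'b' @ 1: {1,2,4,6}
'd' @ 2: {3,5}  [accepting]
'c' @ 3: {}  — state set empty
rest 'cc' ignored (set empty)
after full input: {}  (accept=3 not in)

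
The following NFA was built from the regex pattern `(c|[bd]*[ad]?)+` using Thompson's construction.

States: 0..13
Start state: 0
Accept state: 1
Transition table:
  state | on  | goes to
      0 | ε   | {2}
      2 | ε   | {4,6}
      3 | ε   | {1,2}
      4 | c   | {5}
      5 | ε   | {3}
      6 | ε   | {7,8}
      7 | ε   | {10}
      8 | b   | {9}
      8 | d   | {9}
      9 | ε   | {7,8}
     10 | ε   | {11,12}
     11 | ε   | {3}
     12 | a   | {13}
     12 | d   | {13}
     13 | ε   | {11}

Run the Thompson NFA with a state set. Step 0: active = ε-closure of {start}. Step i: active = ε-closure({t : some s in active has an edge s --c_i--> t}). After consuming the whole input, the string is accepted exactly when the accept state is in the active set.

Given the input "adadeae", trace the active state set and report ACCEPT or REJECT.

initial (ε-close {0}): {0,1,2,3,4,6,7,8,10,11,12}
'a' @ 1: {1,2,3,4,6,7,8,10,11,12,13}  ✓accept
'd' @ 2: {1,2,3,4,6,7,8,9,10,11,12,13}  ✓accept
'a' @ 3: {1,2,3,4,6,7,8,10,11,12,13}  ✓accept
'd' @ 4: {1,2,3,4,6,7,8,9,10,11,12,13}  ✓accept
'e' @ 5: {}  — state set empty
rest 'ae' ignored (set empty)
after full input: {}  (accept=1 not in)

Answer: REJECT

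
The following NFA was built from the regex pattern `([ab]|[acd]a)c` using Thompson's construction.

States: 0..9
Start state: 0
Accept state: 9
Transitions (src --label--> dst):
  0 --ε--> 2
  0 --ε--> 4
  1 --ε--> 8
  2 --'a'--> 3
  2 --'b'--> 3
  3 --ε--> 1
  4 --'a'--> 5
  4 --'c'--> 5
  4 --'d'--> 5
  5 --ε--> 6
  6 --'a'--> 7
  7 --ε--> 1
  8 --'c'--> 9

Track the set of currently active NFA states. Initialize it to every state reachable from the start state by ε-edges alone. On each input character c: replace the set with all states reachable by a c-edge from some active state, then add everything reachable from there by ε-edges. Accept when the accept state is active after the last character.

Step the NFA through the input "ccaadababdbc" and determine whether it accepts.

initial (ε-close {0}): {0,2,4}
'c' @ 1: {5,6}
'c' @ 2: {}  — dead — no transitions
rest 'aadababdbc' ignored (set empty)
final: {}; accept 9 not in set

Answer: REJECT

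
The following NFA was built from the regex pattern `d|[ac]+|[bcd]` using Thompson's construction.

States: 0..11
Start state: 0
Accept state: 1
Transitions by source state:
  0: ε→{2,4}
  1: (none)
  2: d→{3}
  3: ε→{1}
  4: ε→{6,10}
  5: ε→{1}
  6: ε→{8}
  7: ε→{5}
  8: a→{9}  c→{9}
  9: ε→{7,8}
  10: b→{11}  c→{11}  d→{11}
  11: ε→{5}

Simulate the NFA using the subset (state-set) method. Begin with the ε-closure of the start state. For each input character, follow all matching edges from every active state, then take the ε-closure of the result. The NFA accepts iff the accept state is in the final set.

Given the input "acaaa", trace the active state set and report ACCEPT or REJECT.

initial (ε-close {0}): {0,2,4,6,8,10}
'a' @ 1: {1,5,7,8,9}  ✓accept
'c' @ 2: {1,5,7,8,9}  ✓accept
'a' @ 3: {1,5,7,8,9}  ✓accept
'a' @ 4: {1,5,7,8,9}  ✓accept
'a' @ 5: {1,5,7,8,9}  ✓accept
end set {1,5,7,8,9} — state 1 in

Answer: ACCEPT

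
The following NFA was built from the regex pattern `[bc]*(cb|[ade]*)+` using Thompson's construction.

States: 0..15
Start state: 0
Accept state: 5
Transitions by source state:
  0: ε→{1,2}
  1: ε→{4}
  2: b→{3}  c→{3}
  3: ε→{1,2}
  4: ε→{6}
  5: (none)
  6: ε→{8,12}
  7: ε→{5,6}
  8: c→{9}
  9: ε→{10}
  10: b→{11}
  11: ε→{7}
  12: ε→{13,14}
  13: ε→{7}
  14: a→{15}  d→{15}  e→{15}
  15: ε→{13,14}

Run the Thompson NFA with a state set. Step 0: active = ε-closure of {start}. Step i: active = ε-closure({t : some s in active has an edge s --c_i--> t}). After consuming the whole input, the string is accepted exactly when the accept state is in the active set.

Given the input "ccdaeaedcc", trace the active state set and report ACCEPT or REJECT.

S₀ = ε-closure({0}) = {0,1,2,4,5,6,7,8,12,13,14}
'c' @ 1: {1,2,3,4,5,6,7,8,9,10,12,13,14}  [accepting]
'c' @ 2: {1,2,3,4,5,6,7,8,9,10,12,13,14}  [accepting]
'd' @ 3: {5,6,7,8,12,13,14,15}  [accepting]
'a' @ 4: {5,6,7,8,12,13,14,15}  [accepting]
'e' @ 5: {5,6,7,8,12,13,14,15}  [accepting]
'a' @ 6: {5,6,7,8,12,13,14,15}  [accepting]
'e' @ 7: {5,6,7,8,12,13,14,15}  [accepting]
'd' @ 8: {5,6,7,8,12,13,14,15}  [accepting]
'c' @ 9: {9,10}
'c' @ 10: {}  — state set empty
final: {}; accept 5 not in set

Answer: REJECT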